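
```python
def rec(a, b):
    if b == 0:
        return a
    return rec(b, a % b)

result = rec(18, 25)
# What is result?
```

rec(18, 25) -> rec(25, 18) -> rec(18, 7) -> rec(7, 4) -> rec(4, 3) -> rec(3, 1) -> rec(1, 0) -> 1

Answer: 1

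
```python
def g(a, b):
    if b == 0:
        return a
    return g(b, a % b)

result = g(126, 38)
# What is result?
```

g(126, 38) -> g(38, 12) -> g(12, 2) -> g(2, 0) -> 2

Answer: 2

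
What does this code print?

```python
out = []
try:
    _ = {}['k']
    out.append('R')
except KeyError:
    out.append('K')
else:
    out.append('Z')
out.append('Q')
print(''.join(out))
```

Execution trace: 'K' (except KeyError) → 'Q' (after the try/except). Output: KQ

Answer: KQ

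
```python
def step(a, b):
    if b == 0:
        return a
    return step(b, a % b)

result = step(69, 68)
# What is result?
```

step(69, 68) -> step(68, 1) -> step(1, 0) -> 1

Answer: 1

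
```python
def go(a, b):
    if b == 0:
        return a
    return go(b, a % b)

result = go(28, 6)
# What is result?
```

go(28, 6) -> go(6, 4) -> go(4, 2) -> go(2, 0) -> 2

Answer: 2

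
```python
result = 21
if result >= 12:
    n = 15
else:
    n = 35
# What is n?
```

Trace:
`result = 21` → result = 21
`if result >= 12: ...` → result >= 12 is True → n = 15
So n = 15

Answer: 15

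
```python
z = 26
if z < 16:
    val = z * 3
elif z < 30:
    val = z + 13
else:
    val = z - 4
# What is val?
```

Trace:
`z = 26` → z = 26
`if z < 16: ...` → z < 16 is False, z < 30 is True → val = 39
So val = 39

Answer: 39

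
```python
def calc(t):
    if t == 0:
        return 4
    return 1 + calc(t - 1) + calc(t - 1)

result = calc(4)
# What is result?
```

calc(t) = 1 + 2·calc(t-1), calc(0)=4. Closed form: (4+1)·2^4 - 1 = 79.

Answer: 79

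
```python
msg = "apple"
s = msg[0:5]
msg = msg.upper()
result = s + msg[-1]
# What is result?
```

Trace:
`msg = "apple"` → msg = 'apple'
`s = msg[0:5]` → s = 'apple'
`msg = msg.upper()` → msg = 'APPLE'
`result = s + msg[-1]` → result = 'appleE'
So result = 'appleE'

Answer: 'appleE'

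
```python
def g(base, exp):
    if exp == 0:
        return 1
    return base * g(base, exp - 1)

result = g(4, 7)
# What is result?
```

g(4, 7) = 4 * 4 * 4 * 4 * 4 * 4 * 4 = 16384

Answer: 16384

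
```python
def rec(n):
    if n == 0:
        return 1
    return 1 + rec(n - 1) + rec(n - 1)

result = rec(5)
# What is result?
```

rec(n) = 1 + 2·rec(n-1), rec(0)=1. Closed form: (1+1)·2^5 - 1 = 63.

Answer: 63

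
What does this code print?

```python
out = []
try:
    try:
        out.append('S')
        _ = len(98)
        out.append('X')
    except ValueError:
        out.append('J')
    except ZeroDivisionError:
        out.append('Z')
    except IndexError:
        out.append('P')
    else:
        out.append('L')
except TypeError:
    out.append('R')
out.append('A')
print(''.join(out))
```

Execution trace: 'S' (try body) → 'R' (outer except TypeError) → 'A' (after the try/except). Output: SRA

Answer: SRA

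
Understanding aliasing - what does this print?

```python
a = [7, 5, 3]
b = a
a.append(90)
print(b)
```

Key concept: basic list aliasing.
Step by step:
`a = [7, 5, 3]` → a = [7, 5, 3]
`b = a` → b = [7, 5, 3] (same object as a)
`a.append(90)` → a = [7, 5, 3, 90] (same object as b); b = [7, 5, 3, 90] (same object as a)
`print(b)` → prints [7, 5, 3, 90]

Answer: [7, 5, 3, 90]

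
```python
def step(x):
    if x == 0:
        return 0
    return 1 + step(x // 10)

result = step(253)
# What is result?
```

Count of digits of 253: 3

Answer: 3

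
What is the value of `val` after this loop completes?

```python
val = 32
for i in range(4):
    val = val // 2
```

Halve 4 times: 32 // 2^4 = 2
`val` takes the values: 32 → 16 → 8 → 4 → 2

Answer: 2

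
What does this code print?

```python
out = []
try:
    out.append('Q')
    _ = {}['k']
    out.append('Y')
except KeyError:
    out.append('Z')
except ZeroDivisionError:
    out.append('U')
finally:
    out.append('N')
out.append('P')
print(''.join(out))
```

Execution trace: 'Q' (try body) → 'Z' (except KeyError) → 'N' (finally) → 'P' (after the try/except). Output: QZNP

Answer: QZNP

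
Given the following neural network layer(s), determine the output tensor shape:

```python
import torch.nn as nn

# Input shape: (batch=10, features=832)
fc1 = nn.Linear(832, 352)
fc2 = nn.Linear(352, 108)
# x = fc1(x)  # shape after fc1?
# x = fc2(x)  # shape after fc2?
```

Input: (10, 832) -> after fc1: (10, 352) -> Output: (10, 108)

Answer: (10, 108)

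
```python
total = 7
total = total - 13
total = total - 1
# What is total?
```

Trace:
`total = 7` → total = 7
`total = total - 13` → total = -6
`total = total - 1` → total = -7
So total = -7

Answer: -7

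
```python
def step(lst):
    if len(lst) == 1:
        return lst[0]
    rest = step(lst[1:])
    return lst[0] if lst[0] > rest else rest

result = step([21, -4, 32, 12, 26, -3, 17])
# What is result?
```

Recursive max over [21, -4, 32, 12, 26, -3, 17] = 32

Answer: 32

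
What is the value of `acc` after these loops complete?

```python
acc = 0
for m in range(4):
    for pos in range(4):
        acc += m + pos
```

Sum of all m+pos for m,pos in 4x4
`acc` takes the values: 0 → 1 → 3 → 6 → 7 → 9 → 12 → 16 → 18 → 21 → 25 → 30 → 33 → 37 → 42 → 48

Answer: 48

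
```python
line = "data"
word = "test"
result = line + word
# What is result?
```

Trace:
`line = "data"` → line = 'data'
`word = "test"` → word = 'test'
`result = line + word` → result = 'datatest'
So result = 'datatest'

Answer: 'datatest'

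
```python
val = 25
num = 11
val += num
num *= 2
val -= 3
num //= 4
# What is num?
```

Trace:
`val = 25` → val = 25
`num = 11` → num = 11
`val += num` → val = 36
`num *= 2` → num = 22
`val -= 3` → val = 33
`num //= 4` → num = 5
So num = 5

Answer: 5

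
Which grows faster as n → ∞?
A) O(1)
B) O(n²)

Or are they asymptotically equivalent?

O(1) vs O(n²): Higher order terms dominate.

Answer: B) O(n²) grows faster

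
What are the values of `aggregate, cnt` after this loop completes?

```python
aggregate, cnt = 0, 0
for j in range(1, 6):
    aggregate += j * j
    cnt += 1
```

Sum of squares and count
`aggregate, cnt` takes the values: (0, 0) → (1, 0) → (1, 1) → (5, 1) → (5, 2) → (14, 2) → (14, 3) → (30, 3) → (30, 4) → (55, 4) → (55, 5)

Answer: 55, 5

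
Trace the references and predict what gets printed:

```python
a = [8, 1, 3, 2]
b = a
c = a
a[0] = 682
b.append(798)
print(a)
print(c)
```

Key concept: multiple aliases.
Step by step:
`a = [8, 1, 3, 2]` → a = [8, 1, 3, 2]
`b = a` → b = [8, 1, 3, 2] (same object as a)
`c = a` → c = [8, 1, 3, 2] (same object as a, b)
`a[0] = 682` → a = [682, 1, 3, 2] (same object as b, c); b = [682, 1, 3, 2] (same object as a, c); c = [682, 1, 3, 2] (same object as a, b)
`b.append(798)` → a = [682, 1, 3, 2, 798] (same object as b, c); b = [682, 1, 3, 2, 798] (same object as a, c); c = [682, 1, 3, 2, 798] (same object as a, b)
`print(a)` → prints [682, 1, 3, 2, 798]
`print(c)` → prints [682, 1, 3, 2, 798]

Answer:
[682, 1, 3, 2, 798]
[682, 1, 3, 2, 798]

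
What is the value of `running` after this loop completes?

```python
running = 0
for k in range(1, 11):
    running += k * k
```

Sum of squares 1² to 10² = 385
`running` takes the values: 0 → 1 → 5 → 14 → 30 → 55 → 91 → 140 → 204 → 285 → 385

Answer: 385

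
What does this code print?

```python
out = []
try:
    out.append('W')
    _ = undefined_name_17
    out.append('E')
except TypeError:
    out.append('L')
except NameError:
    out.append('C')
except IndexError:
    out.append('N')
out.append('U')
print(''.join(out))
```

Execution trace: 'W' (try body) → 'C' (except NameError) → 'U' (after the try/except). Output: WCU

Answer: WCU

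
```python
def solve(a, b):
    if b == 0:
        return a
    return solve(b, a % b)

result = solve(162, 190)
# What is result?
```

solve(162, 190) -> solve(190, 162) -> solve(162, 28) -> solve(28, 22) -> solve(22, 6) -> solve(6, 4) -> solve(4, 2) -> solve(2, 0) -> 2

Answer: 2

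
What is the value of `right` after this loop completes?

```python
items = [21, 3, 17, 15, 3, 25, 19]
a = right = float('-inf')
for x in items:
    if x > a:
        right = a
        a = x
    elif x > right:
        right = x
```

Second largest (with repeats) in [21, 3, 17, 15, 3, 25, 19]
`right` takes the values: -inf → 3 → 17 → 21

Answer: 21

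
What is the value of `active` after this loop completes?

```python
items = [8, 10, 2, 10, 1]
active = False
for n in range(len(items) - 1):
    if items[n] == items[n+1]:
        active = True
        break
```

Check consecutive duplicates in [8, 10, 2, 10, 1]
`active` takes the values: False

Answer: False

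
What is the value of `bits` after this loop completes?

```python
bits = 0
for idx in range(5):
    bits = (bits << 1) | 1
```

Build 5 consecutive 1-bits: 0b11111
`bits` takes the values: 0 → 1 → 3 → 7 → 15 → 31

Answer: 31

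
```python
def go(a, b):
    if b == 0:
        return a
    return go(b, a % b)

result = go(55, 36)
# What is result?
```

go(55, 36) -> go(36, 19) -> go(19, 17) -> go(17, 2) -> go(2, 1) -> go(1, 0) -> 1

Answer: 1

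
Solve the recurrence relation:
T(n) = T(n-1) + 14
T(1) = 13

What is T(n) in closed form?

Unrolling: T(n) = T(1) + 14·(n-1) = 13 + 14(n-1) = 14n - 1.

Answer: T(n) = 14n - 1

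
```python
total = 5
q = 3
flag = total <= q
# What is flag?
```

Trace:
`total = 5` → total = 5
`q = 3` → q = 3
`flag = total <= q` → flag = False
So flag = False

Answer: False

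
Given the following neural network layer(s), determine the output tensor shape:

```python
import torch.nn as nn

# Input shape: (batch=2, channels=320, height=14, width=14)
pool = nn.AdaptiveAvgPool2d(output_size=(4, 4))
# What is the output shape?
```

Input: (2, 320, 14, 14) -> Output: (2, 320, 4, 4)

Answer: (2, 320, 4, 4)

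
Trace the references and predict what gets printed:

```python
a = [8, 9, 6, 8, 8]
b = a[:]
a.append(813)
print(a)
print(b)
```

Key concept: slice [:] creates copy.
Step by step:
`a = [8, 9, 6, 8, 8]` → a = [8, 9, 6, 8, 8]
`b = a[:]` → b = [8, 9, 6, 8, 8]
`a.append(813)` → a = [8, 9, 6, 8, 8, 813]
`print(a)` → prints [8, 9, 6, 8, 8, 813]
`print(b)` → prints [8, 9, 6, 8, 8]

Answer:
[8, 9, 6, 8, 8, 813]
[8, 9, 6, 8, 8]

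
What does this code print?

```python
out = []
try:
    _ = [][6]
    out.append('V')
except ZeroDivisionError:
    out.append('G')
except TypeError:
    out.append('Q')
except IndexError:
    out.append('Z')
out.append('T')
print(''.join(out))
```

Execution trace: 'Z' (except IndexError) → 'T' (after the try/except). Output: ZT

Answer: ZT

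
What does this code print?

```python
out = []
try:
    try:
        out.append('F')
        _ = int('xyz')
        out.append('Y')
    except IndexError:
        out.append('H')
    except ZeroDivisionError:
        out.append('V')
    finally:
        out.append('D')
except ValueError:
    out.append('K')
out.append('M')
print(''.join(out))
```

Execution trace: 'F' (try body) → 'D' (finally) → 'K' (outer except ValueError) → 'M' (after the try/except). Output: FDKM

Answer: FDKM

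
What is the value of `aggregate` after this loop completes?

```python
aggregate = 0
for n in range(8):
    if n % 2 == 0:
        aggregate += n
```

Sum of even numbers 0 to 7
`aggregate` takes the values: 0 → 2 → 6 → 12

Answer: 12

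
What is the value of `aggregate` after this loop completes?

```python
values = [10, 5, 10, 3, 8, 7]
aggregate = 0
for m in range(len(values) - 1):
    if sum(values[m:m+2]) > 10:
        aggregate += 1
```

Count windows with sum > 10
`aggregate` takes the values: 0 → 1 → 2 → 3 → 4 → 5

Answer: 5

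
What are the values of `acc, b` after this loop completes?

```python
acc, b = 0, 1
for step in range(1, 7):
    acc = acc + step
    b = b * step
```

Sum and factorial of 1 to 6
`acc, b` takes the values: (0, 1) → (1, 1) → (3, 1) → (3, 2) → (6, 2) → (6, 6) → (10, 6) → (10, 24) → (15, 24) → (15, 120) → (21, 120) → (21, 720)

Answer: 21, 720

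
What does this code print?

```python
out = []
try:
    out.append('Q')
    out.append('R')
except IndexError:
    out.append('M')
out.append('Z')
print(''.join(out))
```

Execution trace: 'Q' (try body) → 'R' (try body, no exception) → 'Z' (after the try/except). Output: QRZ

Answer: QRZ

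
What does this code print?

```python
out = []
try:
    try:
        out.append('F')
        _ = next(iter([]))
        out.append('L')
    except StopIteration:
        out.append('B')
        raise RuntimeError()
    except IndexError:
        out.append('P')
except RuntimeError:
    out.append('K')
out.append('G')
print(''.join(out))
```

Execution trace: 'F' (inner try body) → 'B' (inner except StopIteration) → 'K' (outer except RuntimeError) → 'G' (after the try/except). Output: FBKG

Answer: FBKG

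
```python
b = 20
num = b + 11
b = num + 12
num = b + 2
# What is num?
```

Trace:
`b = 20` → b = 20
`num = b + 11` → num = 31
`b = num + 12` → b = 43
`num = b + 2` → num = 45
So num = 45

Answer: 45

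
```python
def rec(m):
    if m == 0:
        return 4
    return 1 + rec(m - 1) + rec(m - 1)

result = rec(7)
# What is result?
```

rec(m) = 1 + 2·rec(m-1), rec(0)=4. Closed form: (4+1)·2^7 - 1 = 639.

Answer: 639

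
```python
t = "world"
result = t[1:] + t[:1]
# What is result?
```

Trace:
`t = "world"` → t = 'world'
`result = t[1:] + t[:1]` → result = 'orldw'
So result = 'orldw'

Answer: 'orldw'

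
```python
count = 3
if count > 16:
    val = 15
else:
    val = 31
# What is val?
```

Trace:
`count = 3` → count = 3
`if count > 16: ...` → count > 16 is False, take else branch → val = 31
So val = 31

Answer: 31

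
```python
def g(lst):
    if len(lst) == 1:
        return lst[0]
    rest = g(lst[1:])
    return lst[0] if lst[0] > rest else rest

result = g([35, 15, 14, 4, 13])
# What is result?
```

Recursive max over [35, 15, 14, 4, 13] = 35

Answer: 35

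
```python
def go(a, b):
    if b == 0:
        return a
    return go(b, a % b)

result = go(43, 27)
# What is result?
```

go(43, 27) -> go(27, 16) -> go(16, 11) -> go(11, 5) -> go(5, 1) -> go(1, 0) -> 1

Answer: 1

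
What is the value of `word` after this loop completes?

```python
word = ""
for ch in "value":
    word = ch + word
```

Reverse 'value'
`word` takes the values: "" → "v" → "av" → "lav" → "ulav" → "eulav"

Answer: "eulav"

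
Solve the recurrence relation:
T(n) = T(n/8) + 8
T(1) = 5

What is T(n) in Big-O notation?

Each step divides n by 8 and adds 8. After log_8(n) steps we reach T(1)=5. So T(n) = 8·log_8(n) + 5 = O(log n).

Answer: O(log n)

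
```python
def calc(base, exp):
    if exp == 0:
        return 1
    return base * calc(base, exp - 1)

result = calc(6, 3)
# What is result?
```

calc(6, 3) = 6 * 6 * 6 = 216

Answer: 216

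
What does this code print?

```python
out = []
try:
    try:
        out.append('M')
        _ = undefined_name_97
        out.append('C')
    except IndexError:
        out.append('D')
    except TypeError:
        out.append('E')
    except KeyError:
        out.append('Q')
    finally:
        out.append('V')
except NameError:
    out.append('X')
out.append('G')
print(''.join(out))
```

Execution trace: 'M' (try body) → 'V' (finally) → 'X' (outer except NameError) → 'G' (after the try/except). Output: MVXG

Answer: MVXG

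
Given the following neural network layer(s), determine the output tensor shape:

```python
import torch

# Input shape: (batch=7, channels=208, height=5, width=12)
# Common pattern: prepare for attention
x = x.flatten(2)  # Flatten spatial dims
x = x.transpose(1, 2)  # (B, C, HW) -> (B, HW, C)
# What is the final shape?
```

Input: (7, 208, 5, 12) -> after flatten(2): (7, 208, 60) -> Output: (7, 60, 208)

Answer: (7, 60, 208)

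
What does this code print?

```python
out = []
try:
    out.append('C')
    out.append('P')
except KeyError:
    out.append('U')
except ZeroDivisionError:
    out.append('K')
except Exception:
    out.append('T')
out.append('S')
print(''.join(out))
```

Execution trace: 'C' (try body) → 'P' (try body, no exception) → 'S' (after the try/except). Output: CPS

Answer: CPS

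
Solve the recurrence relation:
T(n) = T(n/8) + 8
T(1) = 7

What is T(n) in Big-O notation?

Each step divides n by 8 and adds 8. After log_8(n) steps we reach T(1)=7. So T(n) = 8·log_8(n) + 7 = O(log n).

Answer: O(log n)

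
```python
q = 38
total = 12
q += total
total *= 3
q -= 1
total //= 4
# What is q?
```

Trace:
`q = 38` → q = 38
`total = 12` → total = 12
`q += total` → q = 50
`total *= 3` → total = 36
`q -= 1` → q = 49
`total //= 4` → total = 9
So q = 49

Answer: 49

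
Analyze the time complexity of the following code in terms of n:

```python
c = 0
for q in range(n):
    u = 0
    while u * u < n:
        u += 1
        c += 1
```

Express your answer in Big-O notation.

Each loop level contributes: n × √n. Multiplying the contributions gives O(n√n).

Answer: O(n√n)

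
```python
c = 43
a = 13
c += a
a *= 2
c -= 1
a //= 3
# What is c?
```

Trace:
`c = 43` → c = 43
`a = 13` → a = 13
`c += a` → c = 56
`a *= 2` → a = 26
`c -= 1` → c = 55
`a //= 3` → a = 8
So c = 55

Answer: 55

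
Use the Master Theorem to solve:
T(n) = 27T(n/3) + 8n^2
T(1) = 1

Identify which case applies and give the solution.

a=27, b=3, f(n)=8n^2. log_3(27) = 3. Since c=2 < 3, Case 1 applies: T(n) = Θ(n^log_b(a)) = O(n^3).

Answer: O(n^3) - Case 1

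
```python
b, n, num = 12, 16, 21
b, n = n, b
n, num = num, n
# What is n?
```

Trace:
`b, n, num = 12, 16, 21` → b = 12; n = 16; num = 21
`b, n = n, b` → b = 16; n = 12
`n, num = num, n` → n = 21; num = 12
So n = 21

Answer: 21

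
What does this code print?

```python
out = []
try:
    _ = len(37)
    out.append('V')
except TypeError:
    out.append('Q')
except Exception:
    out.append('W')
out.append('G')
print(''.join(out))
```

Execution trace: 'Q' (except TypeError) → 'G' (after the try/except). Output: QG

Answer: QG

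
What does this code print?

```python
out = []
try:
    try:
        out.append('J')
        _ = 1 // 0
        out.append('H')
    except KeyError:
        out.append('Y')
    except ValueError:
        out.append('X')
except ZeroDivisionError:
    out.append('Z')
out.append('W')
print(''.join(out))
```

Execution trace: 'J' (try body) → 'Z' (outer except ZeroDivisionError) → 'W' (after the try/except). Output: JZW

Answer: JZW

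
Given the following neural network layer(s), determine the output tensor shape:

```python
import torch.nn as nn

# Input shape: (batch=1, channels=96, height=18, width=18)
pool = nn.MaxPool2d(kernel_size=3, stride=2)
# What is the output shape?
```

Input: (1, 96, 18, 18) -> Output: (1, 96, 8, 8)

Answer: (1, 96, 8, 8)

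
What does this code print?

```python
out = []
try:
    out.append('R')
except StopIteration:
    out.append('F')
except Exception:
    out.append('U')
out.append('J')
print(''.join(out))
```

Execution trace: 'R' (try body, no exception) → 'J' (after the try/except). Output: RJ

Answer: RJ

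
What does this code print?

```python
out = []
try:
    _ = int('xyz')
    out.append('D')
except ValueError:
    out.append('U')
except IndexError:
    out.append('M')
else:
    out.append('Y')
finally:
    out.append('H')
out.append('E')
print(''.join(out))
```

Execution trace: 'U' (except ValueError) → 'H' (finally) → 'E' (after the try/except). Output: UHE

Answer: UHE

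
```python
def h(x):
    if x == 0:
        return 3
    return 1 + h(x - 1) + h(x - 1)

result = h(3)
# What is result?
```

h(x) = 1 + 2·h(x-1), h(0)=3. Closed form: (3+1)·2^3 - 1 = 31.

Answer: 31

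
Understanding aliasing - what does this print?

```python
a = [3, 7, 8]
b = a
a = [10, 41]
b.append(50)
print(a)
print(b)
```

Key concept: rebinding vs mutation: a is rebound to a new list, b still points at the original.
Step by step:
`a = [3, 7, 8]` → a = [3, 7, 8]
`b = a` → b = [3, 7, 8] (same object as a)
`a = [10, 41]` → a = [10, 41]
`b.append(50)` → b = [3, 7, 8, 50]
`print(a)` → prints [10, 41]
`print(b)` → prints [3, 7, 8, 50]

Answer:
[10, 41]
[3, 7, 8, 50]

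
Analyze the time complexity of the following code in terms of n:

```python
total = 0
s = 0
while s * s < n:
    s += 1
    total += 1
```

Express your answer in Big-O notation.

Each loop level contributes: √n. Multiplying the contributions gives O(√n).

Answer: O(√n)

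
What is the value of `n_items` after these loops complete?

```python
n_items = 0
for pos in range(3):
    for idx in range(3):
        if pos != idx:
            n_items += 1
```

3² - 3 (exclude diagonal)
`n_items` takes the values: 0 → 1 → 2 → 3 → 4 → 5 → 6

Answer: 6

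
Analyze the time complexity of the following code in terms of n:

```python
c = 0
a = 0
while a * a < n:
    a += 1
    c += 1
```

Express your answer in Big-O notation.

Each loop level contributes: √n. Multiplying the contributions gives O(√n).

Answer: O(√n)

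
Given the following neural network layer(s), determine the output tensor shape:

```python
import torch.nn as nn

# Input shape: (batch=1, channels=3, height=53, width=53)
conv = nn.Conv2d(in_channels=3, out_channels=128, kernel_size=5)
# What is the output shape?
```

Input: (1, 3, 53, 53) -> Output: (1, 128, 49, 49)

Answer: (1, 128, 49, 49)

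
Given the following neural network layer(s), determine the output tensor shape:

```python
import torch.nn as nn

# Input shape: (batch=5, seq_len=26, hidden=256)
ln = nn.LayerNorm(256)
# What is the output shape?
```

Input: (5, 26, 256) -> Output: (5, 26, 256)

Answer: (5, 26, 256)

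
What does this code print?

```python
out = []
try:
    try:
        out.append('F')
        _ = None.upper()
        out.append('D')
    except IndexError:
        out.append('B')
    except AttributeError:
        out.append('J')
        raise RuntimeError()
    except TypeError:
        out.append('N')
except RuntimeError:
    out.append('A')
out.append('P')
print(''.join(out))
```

Execution trace: 'F' (inner try body) → 'J' (inner except AttributeError) → 'A' (outer except RuntimeError) → 'P' (after the try/except). Output: FJAP

Answer: FJAP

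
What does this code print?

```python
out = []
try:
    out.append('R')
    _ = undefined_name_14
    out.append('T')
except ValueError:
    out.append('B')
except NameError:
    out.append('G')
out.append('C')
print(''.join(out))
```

Execution trace: 'R' (try body) → 'G' (except NameError) → 'C' (after the try/except). Output: RGC

Answer: RGC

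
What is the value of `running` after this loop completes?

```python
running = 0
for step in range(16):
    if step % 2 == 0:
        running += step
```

Sum of even numbers 0 to 15
`running` takes the values: 0 → 2 → 6 → 12 → 20 → 30 → 42 → 56

Answer: 56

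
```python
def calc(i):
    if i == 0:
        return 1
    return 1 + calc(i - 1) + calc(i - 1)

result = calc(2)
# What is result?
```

calc(i) = 1 + 2·calc(i-1), calc(0)=1. Closed form: (1+1)·2^2 - 1 = 7.

Answer: 7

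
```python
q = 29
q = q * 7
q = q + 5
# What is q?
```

Trace:
`q = 29` → q = 29
`q = q * 7` → q = 203
`q = q + 5` → q = 208
So q = 208

Answer: 208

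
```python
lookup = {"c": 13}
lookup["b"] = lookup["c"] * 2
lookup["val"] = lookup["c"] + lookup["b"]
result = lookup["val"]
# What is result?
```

Trace:
`lookup = {"c": 13}` → lookup = {'c': 13}
`lookup["b"] = lookup["c"] * 2` → lookup = {'c': 13, 'b': 26}
`lookup["val"] = lookup["c"] + lookup["b"]` → lookup = {'c': 13, 'b': 26, 'val': 39}
`result = lookup["val"]` → result = 39
So result = 39

Answer: 39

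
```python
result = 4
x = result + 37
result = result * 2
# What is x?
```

Trace:
`result = 4` → result = 4
`x = result + 37` → x = 41
`result = result * 2` → result = 8
So x = 41

Answer: 41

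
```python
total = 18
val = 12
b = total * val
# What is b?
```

Trace:
`total = 18` → total = 18
`val = 12` → val = 12
`b = total * val` → b = 216
So b = 216

Answer: 216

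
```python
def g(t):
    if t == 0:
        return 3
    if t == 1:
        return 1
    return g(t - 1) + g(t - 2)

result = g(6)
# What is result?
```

Build up from base cases: g(0)=3, g(1)=1, g(2)=4, g(3)=5, g(4)=9, g(5)=14, g(6)=23

Answer: 23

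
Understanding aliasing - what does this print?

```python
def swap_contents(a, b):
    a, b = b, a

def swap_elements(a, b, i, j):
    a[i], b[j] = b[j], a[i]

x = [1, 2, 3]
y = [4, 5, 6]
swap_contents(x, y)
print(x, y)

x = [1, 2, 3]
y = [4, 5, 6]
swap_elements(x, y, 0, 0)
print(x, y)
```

Key concept: parameter rebinding vs mutation.
Step by step:
`x = [1, 2, 3]` → x = [1, 2, 3]
`y = [4, 5, 6]` → y = [4, 5, 6]
`swap_contents(x, y)` → no visible change to tracked variables
`print(x, y)` → prints [1, 2, 3] [4, 5, 6]
`x = [1, 2, 3]` → x = [1, 2, 3]
`y = [4, 5, 6]` → y = [4, 5, 6]
`swap_elements(x, y, 0, 0)` → x = [4, 2, 3]; y = [1, 5, 6]
`print(x, y)` → prints [4, 2, 3] [1, 5, 6]

Answer:
[1, 2, 3] [4, 5, 6]
[4, 2, 3] [1, 5, 6]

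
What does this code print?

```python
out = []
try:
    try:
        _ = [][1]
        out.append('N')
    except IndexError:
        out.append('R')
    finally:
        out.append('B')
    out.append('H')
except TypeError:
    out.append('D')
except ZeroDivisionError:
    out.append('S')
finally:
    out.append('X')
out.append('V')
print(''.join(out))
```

Execution trace: 'R' (inner except IndexError) → 'B' (inner finally) → 'H' (try body, no exception) → 'X' (finally) → 'V' (after the try/except). Output: RBHXV

Answer: RBHXV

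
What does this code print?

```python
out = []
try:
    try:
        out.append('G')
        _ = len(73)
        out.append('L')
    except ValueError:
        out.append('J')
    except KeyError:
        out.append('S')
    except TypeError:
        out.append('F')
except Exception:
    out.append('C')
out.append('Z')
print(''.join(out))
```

Execution trace: 'G' (inner try body) → 'F' (inner except TypeError) → 'Z' (after the try/except). Output: GFZ

Answer: GFZ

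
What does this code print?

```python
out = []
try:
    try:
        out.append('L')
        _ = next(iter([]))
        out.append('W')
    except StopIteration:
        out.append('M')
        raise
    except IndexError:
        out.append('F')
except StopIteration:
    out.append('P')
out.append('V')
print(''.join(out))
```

Execution trace: 'L' (inner try body) → 'M' (inner except StopIteration) → 'P' (outer except StopIteration) → 'V' (after the try/except). Output: LMPV

Answer: LMPV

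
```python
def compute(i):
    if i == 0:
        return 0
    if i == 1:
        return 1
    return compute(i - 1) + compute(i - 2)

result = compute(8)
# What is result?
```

Build up from base cases: compute(0)=0, compute(1)=1, compute(2)=1, compute(3)=2, compute(4)=3, compute(5)=5, compute(6)=8, ..., compute(8)=21

Answer: 21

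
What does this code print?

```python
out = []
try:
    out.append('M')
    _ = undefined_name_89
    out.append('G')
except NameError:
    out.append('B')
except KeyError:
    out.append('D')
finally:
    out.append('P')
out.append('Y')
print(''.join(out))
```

Execution trace: 'M' (try body) → 'B' (except NameError) → 'P' (finally) → 'Y' (after the try/except). Output: MBPY

Answer: MBPY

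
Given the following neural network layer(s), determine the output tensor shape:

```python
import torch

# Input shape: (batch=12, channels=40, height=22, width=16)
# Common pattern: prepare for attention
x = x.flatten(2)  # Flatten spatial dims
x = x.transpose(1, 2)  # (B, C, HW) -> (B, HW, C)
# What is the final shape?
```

Input: (12, 40, 22, 16) -> after flatten(2): (12, 40, 352) -> Output: (12, 352, 40)

Answer: (12, 352, 40)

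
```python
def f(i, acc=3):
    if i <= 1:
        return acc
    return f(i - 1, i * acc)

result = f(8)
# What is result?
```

Accumulator trace (n, acc): (8, 3) -> (7, 24) -> (6, 168) -> (5, 1008) -> (4, 5040) -> (3, 20160) -> (2, 60480) -> (1, 120960) -> return 120960

Answer: 120960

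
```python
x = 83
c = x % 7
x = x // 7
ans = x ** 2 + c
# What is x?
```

Trace:
`x = 83` → x = 83
`c = x % 7` → c = 6
`x = x // 7` → x = 11
`ans = x ** 2 + c` → ans = 127
So x = 11

Answer: 11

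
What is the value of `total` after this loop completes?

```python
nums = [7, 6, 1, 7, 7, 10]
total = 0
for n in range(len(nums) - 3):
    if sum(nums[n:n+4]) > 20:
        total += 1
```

Count windows with sum > 20
`total` takes the values: 0 → 1 → 2 → 3

Answer: 3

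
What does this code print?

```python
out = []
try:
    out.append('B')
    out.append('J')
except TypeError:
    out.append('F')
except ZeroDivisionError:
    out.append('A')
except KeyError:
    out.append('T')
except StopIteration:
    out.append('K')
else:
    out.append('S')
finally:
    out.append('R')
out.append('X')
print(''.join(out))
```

Execution trace: 'B' (try body) → 'J' (try body, no exception) → 'S' (else) → 'R' (finally) → 'X' (after the try/except). Output: BJSRX

Answer: BJSRX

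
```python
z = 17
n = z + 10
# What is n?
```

Trace:
`z = 17` → z = 17
`n = z + 10` → n = 27
So n = 27

Answer: 27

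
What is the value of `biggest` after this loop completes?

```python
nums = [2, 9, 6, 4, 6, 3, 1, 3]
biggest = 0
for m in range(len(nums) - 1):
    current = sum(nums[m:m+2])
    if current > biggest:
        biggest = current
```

Max sum of 2-element window in [2, 9, 6, 4, 6, 3, 1, 3]
`biggest` takes the values: 0 → 11 → 15

Answer: 15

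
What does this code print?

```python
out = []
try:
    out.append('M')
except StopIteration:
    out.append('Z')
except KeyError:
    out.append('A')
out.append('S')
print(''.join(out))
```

Execution trace: 'M' (try body, no exception) → 'S' (after the try/except). Output: MS

Answer: MS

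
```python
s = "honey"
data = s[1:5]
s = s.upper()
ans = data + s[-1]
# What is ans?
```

Trace:
`s = "honey"` → s = 'honey'
`data = s[1:5]` → data = 'oney'
`s = s.upper()` → s = 'HONEY'
`ans = data + s[-1]` → ans = 'oneyY'
So ans = 'oneyY'

Answer: 'oneyY'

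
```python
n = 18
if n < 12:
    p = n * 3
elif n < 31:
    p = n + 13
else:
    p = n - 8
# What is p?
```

Trace:
`n = 18` → n = 18
`if n < 12: ...` → n < 12 is False, n < 31 is True → p = 31
So p = 31

Answer: 31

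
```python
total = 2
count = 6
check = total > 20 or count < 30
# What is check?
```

Trace:
`total = 2` → total = 2
`count = 6` → count = 6
`check = total > 20 or count < 30` → check = True
So check = True

Answer: True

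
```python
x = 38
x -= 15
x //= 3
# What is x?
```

Trace:
`x = 38` → x = 38
`x -= 15` → x = 23
`x //= 3` → x = 7
So x = 7

Answer: 7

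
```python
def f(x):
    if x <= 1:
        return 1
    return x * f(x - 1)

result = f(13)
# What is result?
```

f(13) = 13 * 12 * 11 * 10 * 9 * 8 * 7 * 6 * 5 * 4 * 3 * 2 * 1 = 6227020800

Answer: 6227020800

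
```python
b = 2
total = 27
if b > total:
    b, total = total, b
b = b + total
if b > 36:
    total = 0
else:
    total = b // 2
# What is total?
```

Trace:
`b = 2` → b = 2
`total = 27` → total = 27
`if b > total: ...` → b > total is False → no variable changes
`b = b + total` → b = 29
`if b > 36: ...` → b > 36 is False, take else branch → total = 14
So total = 14

Answer: 14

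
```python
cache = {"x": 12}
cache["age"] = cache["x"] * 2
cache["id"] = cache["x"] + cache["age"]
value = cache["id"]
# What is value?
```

Trace:
`cache = {"x": 12}` → cache = {'x': 12}
`cache["age"] = cache["x"] * 2` → cache = {'x': 12, 'age': 24}
`cache["id"] = cache["x"] + cache["age"]` → cache = {'x': 12, 'age': 24, 'id': 36}
`value = cache["id"]` → value = 36
So value = 36

Answer: 36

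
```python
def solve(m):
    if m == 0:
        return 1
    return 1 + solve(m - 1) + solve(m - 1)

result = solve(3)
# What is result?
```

solve(m) = 1 + 2·solve(m-1), solve(0)=1. Closed form: (1+1)·2^3 - 1 = 15.

Answer: 15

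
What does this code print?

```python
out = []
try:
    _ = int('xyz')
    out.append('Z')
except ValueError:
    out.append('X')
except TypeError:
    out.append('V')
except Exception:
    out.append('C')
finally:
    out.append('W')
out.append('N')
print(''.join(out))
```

Execution trace: 'X' (except ValueError) → 'W' (finally) → 'N' (after the try/except). Output: XWN

Answer: XWN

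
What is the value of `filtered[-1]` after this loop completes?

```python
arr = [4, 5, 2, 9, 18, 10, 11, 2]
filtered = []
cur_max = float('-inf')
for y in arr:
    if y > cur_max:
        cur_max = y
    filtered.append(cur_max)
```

Running max ends at 18
`filtered` takes the values: [] → [4] → [4, 5] → [4, 5, 5] → [4, 5, 5, 9] → [4, 5, 5, 9, 18] → [4, 5, 5, 9, 18, 18] → [4, 5, 5, 9, 18, 18, 18] → [4, 5, 5, 9, 18, 18, 18, 18]
So `filtered[-1]` = 18

Answer: 18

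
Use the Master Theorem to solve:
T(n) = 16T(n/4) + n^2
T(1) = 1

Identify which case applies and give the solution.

a=16, b=4, f(n)=n^2. log_4(16) = 2. Since c=2 = 2, Case 2 applies: T(n) = Θ(n^log_b(a) · log n) = O(n^2 log n).

Answer: O(n^2 log n) - Case 2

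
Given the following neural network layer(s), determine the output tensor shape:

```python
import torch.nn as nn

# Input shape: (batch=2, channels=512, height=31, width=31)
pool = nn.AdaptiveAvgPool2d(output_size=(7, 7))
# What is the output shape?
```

Input: (2, 512, 31, 31) -> Output: (2, 512, 7, 7)

Answer: (2, 512, 7, 7)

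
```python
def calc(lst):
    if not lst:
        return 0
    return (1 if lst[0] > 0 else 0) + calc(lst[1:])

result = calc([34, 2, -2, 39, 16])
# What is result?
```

Count of positive elements in [34, 2, -2, 39, 16] = 4

Answer: 4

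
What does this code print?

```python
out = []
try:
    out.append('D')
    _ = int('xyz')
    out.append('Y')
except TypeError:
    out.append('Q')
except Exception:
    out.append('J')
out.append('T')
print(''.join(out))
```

Execution trace: 'D' (try body) → 'J' (except Exception) → 'T' (after the try/except). Output: DJT

Answer: DJT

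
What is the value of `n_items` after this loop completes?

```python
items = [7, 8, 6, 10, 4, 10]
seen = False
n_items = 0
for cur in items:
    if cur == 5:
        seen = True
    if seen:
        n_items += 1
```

Count elements after first 5 in [7, 8, 6, 10, 4, 10]
`n_items` takes the values: 0

Answer: 0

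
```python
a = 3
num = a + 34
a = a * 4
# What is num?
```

Trace:
`a = 3` → a = 3
`num = a + 34` → num = 37
`a = a * 4` → a = 12
So num = 37

Answer: 37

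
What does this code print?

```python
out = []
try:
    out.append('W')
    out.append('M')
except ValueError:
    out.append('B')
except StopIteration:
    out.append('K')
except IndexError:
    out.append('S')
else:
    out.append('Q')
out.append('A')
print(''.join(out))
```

Execution trace: 'W' (try body) → 'M' (try body, no exception) → 'Q' (else) → 'A' (after the try/except). Output: WMQA

Answer: WMQA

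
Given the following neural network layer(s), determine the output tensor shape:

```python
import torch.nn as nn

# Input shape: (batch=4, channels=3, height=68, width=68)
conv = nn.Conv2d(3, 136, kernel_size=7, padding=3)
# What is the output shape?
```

Input: (4, 3, 68, 68) -> Output: (4, 136, 68, 68)

Answer: (4, 136, 68, 68)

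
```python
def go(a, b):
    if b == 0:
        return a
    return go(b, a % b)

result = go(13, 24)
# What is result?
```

go(13, 24) -> go(24, 13) -> go(13, 11) -> go(11, 2) -> go(2, 1) -> go(1, 0) -> 1

Answer: 1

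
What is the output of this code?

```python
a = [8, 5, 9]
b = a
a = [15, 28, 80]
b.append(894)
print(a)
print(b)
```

Key concept: rebinding vs mutation: a is rebound to a new list, b still points at the original.
Step by step:
`a = [8, 5, 9]` → a = [8, 5, 9]
`b = a` → b = [8, 5, 9] (same object as a)
`a = [15, 28, 80]` → a = [15, 28, 80]
`b.append(894)` → b = [8, 5, 9, 894]
`print(a)` → prints [15, 28, 80]
`print(b)` → prints [8, 5, 9, 894]

Answer:
[15, 28, 80]
[8, 5, 9, 894]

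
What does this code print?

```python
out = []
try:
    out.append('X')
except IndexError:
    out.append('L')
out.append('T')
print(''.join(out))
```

Execution trace: 'X' (try body, no exception) → 'T' (after the try/except). Output: XT

Answer: XT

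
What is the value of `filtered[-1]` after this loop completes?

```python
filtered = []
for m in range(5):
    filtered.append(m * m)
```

Last element of squares 0 to 4
`filtered` takes the values: [] → [0] → [0, 1] → [0, 1, 4] → [0, 1, 4, 9] → [0, 1, 4, 9, 16]
So `filtered[-1]` = 16

Answer: 16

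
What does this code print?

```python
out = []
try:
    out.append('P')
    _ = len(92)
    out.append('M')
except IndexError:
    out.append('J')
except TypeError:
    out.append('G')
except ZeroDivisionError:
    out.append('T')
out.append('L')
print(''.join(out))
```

Execution trace: 'P' (try body) → 'G' (except TypeError) → 'L' (after the try/except). Output: PGL

Answer: PGL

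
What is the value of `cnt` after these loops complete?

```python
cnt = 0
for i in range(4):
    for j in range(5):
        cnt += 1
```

4 * 5 = 20
`cnt` takes the values: 0 → 1 → 2 → 3 → 4 → 5 → 6 → 7 → 8 → 9 → 10 → 11 → 12 → 13 → 14 → 15 → 16 → 17 → 18 → 19 → 20

Answer: 20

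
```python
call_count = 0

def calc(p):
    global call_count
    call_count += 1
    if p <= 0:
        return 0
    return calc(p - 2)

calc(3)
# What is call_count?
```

Linear recursion stepping by 2: 3 calls from p=3 down to ≤0.

Answer: 3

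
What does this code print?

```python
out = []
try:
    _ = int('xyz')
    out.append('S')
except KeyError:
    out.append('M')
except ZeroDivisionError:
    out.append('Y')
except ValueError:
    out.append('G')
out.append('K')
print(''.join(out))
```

Execution trace: 'G' (except ValueError) → 'K' (after the try/except). Output: GK

Answer: GK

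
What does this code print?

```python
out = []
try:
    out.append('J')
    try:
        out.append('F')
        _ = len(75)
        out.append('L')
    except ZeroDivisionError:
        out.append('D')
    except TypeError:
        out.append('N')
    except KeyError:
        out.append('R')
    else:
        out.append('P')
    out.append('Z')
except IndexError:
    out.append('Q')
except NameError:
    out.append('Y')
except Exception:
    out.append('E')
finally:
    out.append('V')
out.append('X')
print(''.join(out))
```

Execution trace: 'J' (try body) → 'F' (inner try body) → 'N' (inner except TypeError) → 'Z' (try body, no exception) → 'V' (finally) → 'X' (after the try/except). Output: JFNZVX

Answer: JFNZVX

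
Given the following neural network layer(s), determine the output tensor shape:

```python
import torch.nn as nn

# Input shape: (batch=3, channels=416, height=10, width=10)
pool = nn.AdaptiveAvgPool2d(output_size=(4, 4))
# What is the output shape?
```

Input: (3, 416, 10, 10) -> Output: (3, 416, 4, 4)

Answer: (3, 416, 4, 4)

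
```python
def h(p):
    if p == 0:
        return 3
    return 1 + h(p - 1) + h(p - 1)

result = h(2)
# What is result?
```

h(p) = 1 + 2·h(p-1), h(0)=3. Closed form: (3+1)·2^2 - 1 = 15.

Answer: 15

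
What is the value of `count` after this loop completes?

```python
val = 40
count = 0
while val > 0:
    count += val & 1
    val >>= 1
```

Count set bits in 40 (binary: 0b101000)
`count` takes the values: 0 → 1 → 2

Answer: 2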